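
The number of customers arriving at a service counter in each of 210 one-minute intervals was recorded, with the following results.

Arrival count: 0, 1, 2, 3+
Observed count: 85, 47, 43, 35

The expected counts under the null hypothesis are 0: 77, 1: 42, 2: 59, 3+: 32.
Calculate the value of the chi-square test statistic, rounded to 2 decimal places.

6.05

χ² = (85−77)²/77 + (47−42)²/42 + (43−59)²/59 + (35−32)²/32
   = 0.831 + 0.595 + 4.339 + 0.281
Sum = 6.05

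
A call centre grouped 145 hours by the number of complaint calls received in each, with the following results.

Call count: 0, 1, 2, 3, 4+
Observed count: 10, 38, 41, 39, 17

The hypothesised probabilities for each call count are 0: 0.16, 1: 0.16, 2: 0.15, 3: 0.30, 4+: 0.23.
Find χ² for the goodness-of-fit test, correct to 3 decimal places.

42.470

Expected counts E_i = n·p_i: 145×0.16 = 23.2, 145×0.16 = 23.2, 145×0.15 = 21.75, 145×0.30 = 43.5, 145×0.23 = 33.35.
cat         O        E   (O−E)²/E
0          10     23.2     7.5103
1          38     23.2     9.4414
2          41    21.75    17.0374
3          39     43.5     0.4655
4+         17    33.35     8.0157
Sum = 42.470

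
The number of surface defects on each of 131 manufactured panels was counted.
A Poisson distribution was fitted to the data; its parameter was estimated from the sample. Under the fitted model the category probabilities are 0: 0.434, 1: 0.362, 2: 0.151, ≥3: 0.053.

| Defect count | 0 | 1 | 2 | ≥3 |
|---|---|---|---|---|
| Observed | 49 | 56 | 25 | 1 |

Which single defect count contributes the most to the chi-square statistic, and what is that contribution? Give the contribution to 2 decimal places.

Expected counts E_i = n·p_i: 131×0.434 = 56.854, 131×0.362 = 47.422, 131×0.151 = 19.781, 131×0.053 = 6.943.
cat         O        E   (O−E)²/E
0          49   56.854      1.085
1          56   47.422      1.552
2          25   19.781      1.377
≥3          1    6.943      5.087
The largest term is for ≥3: 5.09.

≥3, 5.09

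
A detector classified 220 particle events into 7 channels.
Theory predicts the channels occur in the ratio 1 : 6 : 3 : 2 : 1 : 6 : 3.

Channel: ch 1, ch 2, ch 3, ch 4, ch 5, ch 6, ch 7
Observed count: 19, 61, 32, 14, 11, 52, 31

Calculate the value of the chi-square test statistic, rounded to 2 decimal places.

Ratio total = 22. Expected counts: 220×1/22 = 10, 220×6/22 = 60, 220×3/22 = 30, 220×2/22 = 20, 220×1/22 = 10, 220×6/22 = 60, 220×3/22 = 30.
cat         O        E   (O−E)²/E
ch 1       19       10      8.100
ch 2       61       60      0.017
ch 3       32       30      0.133
ch 4       14       20      1.800
ch 5       11       10      0.100
ch 6       52       60      1.067
ch 7       31       30      0.033
Sum = 11.25

11.25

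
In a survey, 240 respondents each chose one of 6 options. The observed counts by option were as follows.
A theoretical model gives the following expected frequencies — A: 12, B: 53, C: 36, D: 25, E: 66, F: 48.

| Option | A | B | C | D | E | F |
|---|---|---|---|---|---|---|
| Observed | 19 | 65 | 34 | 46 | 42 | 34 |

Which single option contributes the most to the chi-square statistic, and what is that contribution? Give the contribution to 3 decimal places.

χ² = (19−12)²/12 + (65−53)²/53 + (34−36)²/36 + (46−25)²/25 + (42−66)²/66 + (34−48)²/48
   = 4.0833 + 2.7170 + 0.1111 + 17.6400 + 8.7273 + 4.0833
The largest term is for D: 17.640.

D, 17.640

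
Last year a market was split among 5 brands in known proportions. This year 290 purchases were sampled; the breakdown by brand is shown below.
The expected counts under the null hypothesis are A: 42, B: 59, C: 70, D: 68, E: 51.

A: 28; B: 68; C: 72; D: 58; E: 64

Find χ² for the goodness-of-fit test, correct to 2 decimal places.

10.88

A: (28 − 42)²/42 = 196/42 = 4.667
B: (68 − 59)²/59 = 81/59 = 1.373
C: (72 − 70)²/70 = 4/70 = 0.057
D: (58 − 68)²/68 = 100/68 = 1.471
E: (64 − 51)²/51 = 169/51 = 3.314
Sum = 10.88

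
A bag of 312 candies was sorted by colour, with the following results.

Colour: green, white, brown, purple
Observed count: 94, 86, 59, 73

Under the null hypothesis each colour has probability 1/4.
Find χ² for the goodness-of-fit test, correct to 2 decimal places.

9.05

Under H₀ each category has probability 1/4, so each expected count is 312/4 = 78.
χ² = (94−78)²/78 + (86−78)²/78 + (59−78)²/78 + (73−78)²/78
   = 3.282 + 0.821 + 4.628 + 0.321
Sum = 9.05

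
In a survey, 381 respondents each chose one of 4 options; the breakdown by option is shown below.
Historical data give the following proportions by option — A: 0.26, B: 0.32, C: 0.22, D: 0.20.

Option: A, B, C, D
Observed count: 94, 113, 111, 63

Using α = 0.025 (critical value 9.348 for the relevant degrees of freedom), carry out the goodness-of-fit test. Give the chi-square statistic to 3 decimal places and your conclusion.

Expected counts E_i = n·p_i: 381×0.26 = 99.06, 381×0.32 = 121.92, 381×0.22 = 83.82, 381×0.20 = 76.2.
cat         O        E   (O−E)²/E
A          94    99.06     0.2585
B         113   121.92     0.6526
C         111    83.82     8.8136
D          63     76.2     2.2866
Sum = 12.011
df = 3. Since 12.011 > 9.348, we reject H₀.

12.011; reject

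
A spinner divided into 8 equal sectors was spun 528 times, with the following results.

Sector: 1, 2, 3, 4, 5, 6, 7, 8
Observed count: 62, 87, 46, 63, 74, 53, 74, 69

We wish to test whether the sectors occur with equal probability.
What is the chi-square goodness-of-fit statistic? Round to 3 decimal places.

17.758

Expected count for each of the 8 categories: 528/8 = 66.
cat         O        E   (O−E)²/E
1          62       66     0.2424
2          87       66     6.6818
3          46       66     6.0606
4          63       66     0.1364
5          74       66     0.9697
6          53       66     2.5606
7          74       66     0.9697
8          69       66     0.1364
Sum = 17.758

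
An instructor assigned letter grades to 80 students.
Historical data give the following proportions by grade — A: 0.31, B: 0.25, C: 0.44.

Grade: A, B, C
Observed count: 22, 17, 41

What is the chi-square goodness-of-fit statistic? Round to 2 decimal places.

1.72

Expected counts E_i = n·p_i: 80×0.31 = 24.8, 80×0.25 = 20, 80×0.44 = 35.2.
A: (22 − 24.8)²/24.8 = 7.84/24.8 = 0.316
B: (17 − 20)²/20 = 9/20 = 0.450
C: (41 − 35.2)²/35.2 = 33.64/35.2 = 0.956
Sum = 1.72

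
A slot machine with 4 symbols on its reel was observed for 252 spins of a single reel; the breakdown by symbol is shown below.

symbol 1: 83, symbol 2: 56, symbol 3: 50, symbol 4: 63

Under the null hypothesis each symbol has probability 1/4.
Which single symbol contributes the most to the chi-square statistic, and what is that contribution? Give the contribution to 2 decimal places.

symbol 1, 6.35

Under H₀ each category has probability 1/4, so each expected count is 252/4 = 63.
cat           O        E   (O−E)²/E
symbol 1     83       63      6.349
symbol 2     56       63      0.778
symbol 3     50       63      2.683
symbol 4     63       63      0.000
The largest term is for symbol 1: 6.35.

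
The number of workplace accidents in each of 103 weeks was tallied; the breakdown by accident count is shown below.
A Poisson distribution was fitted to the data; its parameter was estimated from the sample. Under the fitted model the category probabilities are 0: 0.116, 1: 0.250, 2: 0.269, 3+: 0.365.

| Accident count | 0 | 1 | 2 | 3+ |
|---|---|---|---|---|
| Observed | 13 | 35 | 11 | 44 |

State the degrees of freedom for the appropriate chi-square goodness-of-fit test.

There are k = 4 categories and 1 parameter estimated from the data, so df = 4 − 1 − 1 = 2.

2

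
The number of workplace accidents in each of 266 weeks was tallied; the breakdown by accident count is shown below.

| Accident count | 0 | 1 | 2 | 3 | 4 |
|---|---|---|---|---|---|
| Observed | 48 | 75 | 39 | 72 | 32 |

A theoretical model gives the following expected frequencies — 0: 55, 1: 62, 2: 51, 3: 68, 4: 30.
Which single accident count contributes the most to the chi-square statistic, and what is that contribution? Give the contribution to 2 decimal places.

cat         O        E   (O−E)²/E
0          48       55      0.891
1          75       62      2.726
2          39       51      2.824
3          72       68      0.235
4          32       30      0.133
The largest term is for 2: 2.82.

2, 2.82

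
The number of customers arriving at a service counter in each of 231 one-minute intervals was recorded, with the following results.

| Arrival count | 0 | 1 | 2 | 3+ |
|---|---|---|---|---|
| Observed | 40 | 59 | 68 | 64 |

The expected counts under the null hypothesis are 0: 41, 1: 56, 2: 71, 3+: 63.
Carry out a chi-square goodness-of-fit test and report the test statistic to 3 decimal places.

0: (40 − 41)²/41 = 1/41 = 0.0244
1: (59 − 56)²/56 = 9/56 = 0.1607
2: (68 − 71)²/71 = 9/71 = 0.1268
3+: (64 − 63)²/63 = 1/63 = 0.0159
Sum = 0.328

0.328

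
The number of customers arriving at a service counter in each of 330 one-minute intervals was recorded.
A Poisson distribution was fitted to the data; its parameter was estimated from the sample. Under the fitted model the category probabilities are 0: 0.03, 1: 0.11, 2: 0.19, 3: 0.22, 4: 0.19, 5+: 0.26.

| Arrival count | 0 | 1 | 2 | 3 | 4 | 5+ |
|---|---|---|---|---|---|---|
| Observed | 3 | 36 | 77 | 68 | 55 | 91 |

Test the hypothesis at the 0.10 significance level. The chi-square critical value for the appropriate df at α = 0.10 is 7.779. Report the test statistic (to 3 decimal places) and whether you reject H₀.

Expected counts E_i = n·p_i: 330×0.03 = 9.9, 330×0.11 = 36.3, 330×0.19 = 62.7, 330×0.22 = 72.6, 330×0.19 = 62.7, 330×0.26 = 85.8.
0: (3 − 9.9)²/9.9 = 47.61/9.9 = 4.8091
1: (36 − 36.3)²/36.3 = 0.09/36.3 = 0.0025
2: (77 − 62.7)²/62.7 = 204.49/62.7 = 3.2614
3: (68 − 72.6)²/72.6 = 21.16/72.6 = 0.2915
4: (55 − 62.7)²/62.7 = 59.29/62.7 = 0.9456
5+: (91 − 85.8)²/85.8 = 27.04/85.8 = 0.3152
Sum = 9.625
df = 4. Since 9.625 > 7.779, we reject H₀.

9.625; reject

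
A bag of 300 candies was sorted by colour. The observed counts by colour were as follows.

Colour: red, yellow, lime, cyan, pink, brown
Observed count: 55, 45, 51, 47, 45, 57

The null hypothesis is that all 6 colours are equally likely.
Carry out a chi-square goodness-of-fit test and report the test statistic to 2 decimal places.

2.68

Under H₀ each category has probability 1/6, so each expected count is 300/6 = 50.
cat         O        E   (O−E)²/E
red        55       50      0.500
yellow     45       50      0.500
lime       51       50      0.020
cyan       47       50      0.180
pink       45       50      0.500
brown      57       50      0.980
Sum = 2.68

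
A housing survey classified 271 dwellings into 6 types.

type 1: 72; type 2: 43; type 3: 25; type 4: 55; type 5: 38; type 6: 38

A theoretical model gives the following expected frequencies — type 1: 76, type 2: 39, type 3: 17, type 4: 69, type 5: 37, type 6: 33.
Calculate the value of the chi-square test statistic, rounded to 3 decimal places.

8.011

cat         O        E   (O−E)²/E
type 1     72       76     0.2105
type 2     43       39     0.4103
type 3     25       17     3.7647
type 4     55       69     2.8406
type 5     38       37     0.0270
type 6     38       33     0.7576
Sum = 8.011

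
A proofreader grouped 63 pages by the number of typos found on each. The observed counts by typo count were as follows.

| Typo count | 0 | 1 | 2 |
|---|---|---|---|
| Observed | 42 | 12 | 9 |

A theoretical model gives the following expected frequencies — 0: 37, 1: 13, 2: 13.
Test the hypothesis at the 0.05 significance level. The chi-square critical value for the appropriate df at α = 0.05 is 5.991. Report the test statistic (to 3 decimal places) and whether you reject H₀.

1.983; do not reject

χ² = (42−37)²/37 + (12−13)²/13 + (9−13)²/13
   = 0.6757 + 0.0769 + 1.2308
Sum = 1.983
df = 2. Since 1.983 < 5.991, we do not reject H₀.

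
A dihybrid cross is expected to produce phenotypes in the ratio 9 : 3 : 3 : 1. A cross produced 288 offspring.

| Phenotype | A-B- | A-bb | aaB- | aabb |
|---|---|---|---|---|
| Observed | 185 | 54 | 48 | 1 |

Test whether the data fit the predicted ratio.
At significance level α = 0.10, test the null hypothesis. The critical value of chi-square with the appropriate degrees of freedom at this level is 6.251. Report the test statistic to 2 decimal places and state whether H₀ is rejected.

19.99; reject

Ratio total = 16. Expected counts: 288×9/16 = 162, 288×3/16 = 54, 288×3/16 = 54, 288×1/16 = 18.
A-B-: (185 − 162)²/162 = 529/162 = 3.265
A-bb: (54 − 54)²/54 = 0/54 = 0.000
aaB-: (48 − 54)²/54 = 36/54 = 0.667
aabb: (1 − 18)²/18 = 289/18 = 16.056
Sum = 19.99
df = 3. Since 19.99 > 6.251, we reject H₀.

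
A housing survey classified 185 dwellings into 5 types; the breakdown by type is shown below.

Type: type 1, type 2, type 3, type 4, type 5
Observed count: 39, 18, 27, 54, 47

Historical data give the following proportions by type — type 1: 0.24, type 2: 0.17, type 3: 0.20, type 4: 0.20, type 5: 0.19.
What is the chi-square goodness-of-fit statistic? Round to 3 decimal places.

20.917

Expected counts E_i = n·p_i: 185×0.24 = 44.4, 185×0.17 = 31.45, 185×0.20 = 37, 185×0.20 = 37, 185×0.19 = 35.15.
type 1: (39 − 44.4)²/44.4 = 29.16/44.4 = 0.6568
type 2: (18 − 31.45)²/31.45 = 180.9025/31.45 = 5.7521
type 3: (27 − 37)²/37 = 100/37 = 2.7027
type 4: (54 − 37)²/37 = 289/37 = 7.8108
type 5: (47 − 35.15)²/35.15 = 140.4225/35.15 = 3.9950
Sum = 20.917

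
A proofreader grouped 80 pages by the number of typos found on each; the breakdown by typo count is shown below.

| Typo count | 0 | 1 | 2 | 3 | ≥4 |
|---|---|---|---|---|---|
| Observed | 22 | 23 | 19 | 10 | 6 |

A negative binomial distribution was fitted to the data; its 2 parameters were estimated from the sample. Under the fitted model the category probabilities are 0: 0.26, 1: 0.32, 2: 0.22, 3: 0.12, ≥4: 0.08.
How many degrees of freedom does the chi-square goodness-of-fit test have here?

2

There are k = 5 categories and 2 parameters estimated from the data, so df = 5 − 1 − 2 = 2.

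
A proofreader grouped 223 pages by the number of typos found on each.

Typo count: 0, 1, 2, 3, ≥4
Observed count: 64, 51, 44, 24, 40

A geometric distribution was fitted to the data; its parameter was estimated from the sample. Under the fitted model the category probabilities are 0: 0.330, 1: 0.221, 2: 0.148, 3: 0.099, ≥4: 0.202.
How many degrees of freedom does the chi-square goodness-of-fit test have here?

3

There are k = 5 categories and 1 parameter estimated from the data, so df = 5 − 1 − 1 = 3.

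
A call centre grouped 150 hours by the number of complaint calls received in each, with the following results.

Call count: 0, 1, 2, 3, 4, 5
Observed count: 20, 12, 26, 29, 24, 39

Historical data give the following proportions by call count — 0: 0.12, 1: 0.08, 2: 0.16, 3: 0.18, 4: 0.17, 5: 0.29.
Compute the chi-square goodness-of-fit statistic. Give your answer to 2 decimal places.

1.09

Expected counts E_i = n·p_i: 150×0.12 = 18, 150×0.08 = 12, 150×0.16 = 24, 150×0.18 = 27, 150×0.17 = 25.5, 150×0.29 = 43.5.
χ² = (20−18)²/18 + (12−12)²/12 + (26−24)²/24 + (29−27)²/27 + (24−25.5)²/25.5 + (39−43.5)²/43.5
   = 0.222 + 0.000 + 0.167 + 0.148 + 0.088 + 0.466
Sum = 1.09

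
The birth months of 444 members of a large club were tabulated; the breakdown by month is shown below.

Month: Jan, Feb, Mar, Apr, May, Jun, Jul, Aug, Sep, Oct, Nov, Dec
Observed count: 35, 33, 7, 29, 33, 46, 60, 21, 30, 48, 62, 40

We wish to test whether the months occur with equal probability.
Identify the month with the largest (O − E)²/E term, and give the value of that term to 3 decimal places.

Expected count for each of the 12 categories: 444/12 = 37.
Jan: (35 − 37)²/37 = 4/37 = 0.1081
Feb: (33 − 37)²/37 = 16/37 = 0.4324
Mar: (7 − 37)²/37 = 900/37 = 24.3243
Apr: (29 − 37)²/37 = 64/37 = 1.7297
May: (33 − 37)²/37 = 16/37 = 0.4324
Jun: (46 − 37)²/37 = 81/37 = 2.1892
Jul: (60 − 37)²/37 = 529/37 = 14.2973
Aug: (21 − 37)²/37 = 256/37 = 6.9189
Sep: (30 − 37)²/37 = 49/37 = 1.3243
Oct: (48 − 37)²/37 = 121/37 = 3.2703
Nov: (62 − 37)²/37 = 625/37 = 16.8919
Dec: (40 − 37)²/37 = 9/37 = 0.2432
The largest term is for Mar: 24.324.

Mar, 24.324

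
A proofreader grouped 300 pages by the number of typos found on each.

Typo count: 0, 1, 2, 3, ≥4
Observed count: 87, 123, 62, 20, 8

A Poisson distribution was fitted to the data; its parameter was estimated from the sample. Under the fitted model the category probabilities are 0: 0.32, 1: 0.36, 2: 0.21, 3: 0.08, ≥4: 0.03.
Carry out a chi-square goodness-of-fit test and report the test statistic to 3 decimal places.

Expected counts E_i = n·p_i: 300×0.32 = 96, 300×0.36 = 108, 300×0.21 = 63, 300×0.08 = 24, 300×0.03 = 9.
0: (87 − 96)²/96 = 81/96 = 0.8438
1: (123 − 108)²/108 = 225/108 = 2.0833
2: (62 − 63)²/63 = 1/63 = 0.0159
3: (20 − 24)²/24 = 16/24 = 0.6667
≥4: (8 − 9)²/9 = 1/9 = 0.1111
Sum = 3.721

3.721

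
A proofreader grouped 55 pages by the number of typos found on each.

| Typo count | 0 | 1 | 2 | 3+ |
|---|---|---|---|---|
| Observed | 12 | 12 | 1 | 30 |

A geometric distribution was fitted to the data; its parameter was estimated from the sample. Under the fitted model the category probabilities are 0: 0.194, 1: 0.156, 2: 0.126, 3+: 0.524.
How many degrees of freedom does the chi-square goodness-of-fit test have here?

2

There are k = 4 categories and 1 parameter estimated from the data, so df = 4 − 1 − 1 = 2.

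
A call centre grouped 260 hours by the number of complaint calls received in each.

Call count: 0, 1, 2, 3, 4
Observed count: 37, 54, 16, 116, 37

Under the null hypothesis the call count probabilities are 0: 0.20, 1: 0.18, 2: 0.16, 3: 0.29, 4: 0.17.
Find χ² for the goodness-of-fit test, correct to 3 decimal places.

44.223

Expected counts E_i = n·p_i: 260×0.20 = 52, 260×0.18 = 46.8, 260×0.16 = 41.6, 260×0.29 = 75.4, 260×0.17 = 44.2.
0: (37 − 52)²/52 = 225/52 = 4.3269
1: (54 − 46.8)²/46.8 = 51.84/46.8 = 1.1077
2: (16 − 41.6)²/41.6 = 655.36/41.6 = 15.7538
3: (116 − 75.4)²/75.4 = 1648.36/75.4 = 21.8615
4: (37 − 44.2)²/44.2 = 51.84/44.2 = 1.1729
Sum = 44.223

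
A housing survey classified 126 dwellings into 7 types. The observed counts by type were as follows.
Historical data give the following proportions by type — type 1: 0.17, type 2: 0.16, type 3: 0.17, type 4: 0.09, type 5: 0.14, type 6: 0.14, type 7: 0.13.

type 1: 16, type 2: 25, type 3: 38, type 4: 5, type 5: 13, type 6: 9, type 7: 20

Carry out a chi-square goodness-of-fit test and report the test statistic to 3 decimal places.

25.164

Expected counts E_i = n·p_i: 126×0.17 = 21.42, 126×0.16 = 20.16, 126×0.17 = 21.42, 126×0.09 = 11.34, 126×0.14 = 17.64, 126×0.14 = 17.64, 126×0.13 = 16.38.
type 1: (16 − 21.42)²/21.42 = 29.3764/21.42 = 1.3714
type 2: (25 − 20.16)²/20.16 = 23.4256/20.16 = 1.1620
type 3: (38 − 21.42)²/21.42 = 274.8964/21.42 = 12.8336
type 4: (5 − 11.34)²/11.34 = 40.1956/11.34 = 3.5446
type 5: (13 − 17.64)²/17.64 = 21.5296/17.64 = 1.2205
type 6: (9 − 17.64)²/17.64 = 74.6496/17.64 = 4.2318
type 7: (20 − 16.38)²/16.38 = 13.1044/16.38 = 0.8000
Sum = 25.164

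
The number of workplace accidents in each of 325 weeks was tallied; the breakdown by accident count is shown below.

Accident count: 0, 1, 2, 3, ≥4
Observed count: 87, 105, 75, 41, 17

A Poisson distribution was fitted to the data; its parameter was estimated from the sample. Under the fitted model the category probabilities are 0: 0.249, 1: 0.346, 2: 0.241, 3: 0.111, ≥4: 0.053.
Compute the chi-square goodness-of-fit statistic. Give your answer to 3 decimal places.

Expected counts E_i = n·p_i: 325×0.249 = 80.925, 325×0.346 = 112.45, 325×0.241 = 78.325, 325×0.111 = 36.075, 325×0.053 = 17.225.
cat         O        E   (O−E)²/E
0          87   80.925     0.4560
1         105   112.45     0.4936
2          75   78.325     0.1412
3          41   36.075     0.6724
≥4         17   17.225     0.0029
Sum = 1.766

1.766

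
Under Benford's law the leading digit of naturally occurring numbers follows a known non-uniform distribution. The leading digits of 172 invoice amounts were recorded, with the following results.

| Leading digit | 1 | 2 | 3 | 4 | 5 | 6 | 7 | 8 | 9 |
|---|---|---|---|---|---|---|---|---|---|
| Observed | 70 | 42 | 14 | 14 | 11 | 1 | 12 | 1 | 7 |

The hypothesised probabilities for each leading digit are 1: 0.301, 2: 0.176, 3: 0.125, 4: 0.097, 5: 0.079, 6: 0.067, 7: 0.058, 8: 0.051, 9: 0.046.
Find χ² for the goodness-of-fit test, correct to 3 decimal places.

Expected counts E_i = n·p_i: 172×0.301 = 51.772, 172×0.176 = 30.272, 172×0.125 = 21.5, 172×0.097 = 16.684, 172×0.079 = 13.588, 172×0.067 = 11.524, 172×0.058 = 9.976, 172×0.051 = 8.772, 172×0.046 = 7.912.
cat         O        E   (O−E)²/E
1          70   51.772     6.4178
2          42   30.272     4.5437
3          14     21.5     2.6163
4          14   16.684     0.4318
5          11   13.588     0.4929
6           1   11.524     9.6108
7          12    9.976     0.4106
8           1    8.772     6.8860
9           7    7.912     0.1051
Sum = 31.515

31.515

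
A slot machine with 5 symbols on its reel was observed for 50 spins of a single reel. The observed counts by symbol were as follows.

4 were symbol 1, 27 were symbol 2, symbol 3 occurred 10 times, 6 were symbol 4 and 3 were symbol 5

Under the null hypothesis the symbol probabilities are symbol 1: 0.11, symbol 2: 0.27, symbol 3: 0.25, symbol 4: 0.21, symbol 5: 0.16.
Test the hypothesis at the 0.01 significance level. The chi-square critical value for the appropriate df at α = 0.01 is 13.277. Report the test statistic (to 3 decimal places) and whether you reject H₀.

19.463; reject

Expected counts E_i = n·p_i: 50×0.11 = 5.5, 50×0.27 = 13.5, 50×0.25 = 12.5, 50×0.21 = 10.5, 50×0.16 = 8.
cat           O        E   (O−E)²/E
symbol 1      4      5.5     0.4091
symbol 2     27     13.5    13.5000
symbol 3     10     12.5     0.5000
symbol 4      6     10.5     1.9286
symbol 5      3        8     3.1250
Sum = 19.463
df = 4. Since 19.463 > 13.277, we reject H₀.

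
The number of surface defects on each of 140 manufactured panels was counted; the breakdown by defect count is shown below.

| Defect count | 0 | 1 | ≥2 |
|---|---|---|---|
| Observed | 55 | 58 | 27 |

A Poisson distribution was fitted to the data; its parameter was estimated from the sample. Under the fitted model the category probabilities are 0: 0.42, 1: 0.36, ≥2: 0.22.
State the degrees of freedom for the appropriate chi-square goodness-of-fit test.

There are k = 3 categories and 1 parameter estimated from the data, so df = 3 − 1 − 1 = 1.

1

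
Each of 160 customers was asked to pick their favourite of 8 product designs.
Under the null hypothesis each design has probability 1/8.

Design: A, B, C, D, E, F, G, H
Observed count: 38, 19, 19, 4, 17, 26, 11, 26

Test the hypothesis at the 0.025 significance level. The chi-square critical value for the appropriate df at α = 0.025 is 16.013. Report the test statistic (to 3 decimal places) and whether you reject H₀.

37.200; reject

Expected count for each of the 8 categories: 160/8 = 20.
A: (38 − 20)²/20 = 324/20 = 16.2000
B: (19 − 20)²/20 = 1/20 = 0.0500
C: (19 − 20)²/20 = 1/20 = 0.0500
D: (4 − 20)²/20 = 256/20 = 12.8000
E: (17 − 20)²/20 = 9/20 = 0.4500
F: (26 − 20)²/20 = 36/20 = 1.8000
G: (11 − 20)²/20 = 81/20 = 4.0500
H: (26 − 20)²/20 = 36/20 = 1.8000
Sum = 37.200
df = 7. Since 37.200 > 16.013, we reject H₀.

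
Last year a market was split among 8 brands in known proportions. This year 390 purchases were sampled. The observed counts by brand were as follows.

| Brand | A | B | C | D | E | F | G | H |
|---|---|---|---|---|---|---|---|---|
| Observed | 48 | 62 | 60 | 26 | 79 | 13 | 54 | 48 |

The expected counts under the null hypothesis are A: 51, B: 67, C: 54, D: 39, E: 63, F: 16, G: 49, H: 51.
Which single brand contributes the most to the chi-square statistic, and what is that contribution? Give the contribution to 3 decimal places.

D, 4.333

cat         O        E   (O−E)²/E
A          48       51     0.1765
B          62       67     0.3731
C          60       54     0.6667
D          26       39     4.3333
E          79       63     4.0635
F          13       16     0.5625
G          54       49     0.5102
H          48       51     0.1765
The largest term is for D: 4.333.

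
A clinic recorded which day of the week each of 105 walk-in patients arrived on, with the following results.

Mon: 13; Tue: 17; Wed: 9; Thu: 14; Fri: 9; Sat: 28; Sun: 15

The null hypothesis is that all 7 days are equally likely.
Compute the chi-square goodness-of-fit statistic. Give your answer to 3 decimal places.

16.667

Under H₀ each category has probability 1/7, so each expected count is 105/7 = 15.
Mon: (13 − 15)²/15 = 4/15 = 0.2667
Tue: (17 − 15)²/15 = 4/15 = 0.2667
Wed: (9 − 15)²/15 = 36/15 = 2.4000
Thu: (14 − 15)²/15 = 1/15 = 0.0667
Fri: (9 − 15)²/15 = 36/15 = 2.4000
Sat: (28 − 15)²/15 = 169/15 = 11.2667
Sun: (15 − 15)²/15 = 0/15 = 0.0000
Sum = 16.667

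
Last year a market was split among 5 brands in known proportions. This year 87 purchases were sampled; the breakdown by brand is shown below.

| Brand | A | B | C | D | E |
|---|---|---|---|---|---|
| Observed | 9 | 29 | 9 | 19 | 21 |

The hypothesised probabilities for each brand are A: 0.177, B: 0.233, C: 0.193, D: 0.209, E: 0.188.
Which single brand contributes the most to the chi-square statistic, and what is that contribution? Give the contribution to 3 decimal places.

B, 3.759

Expected counts E_i = n·p_i: 87×0.177 = 15.399, 87×0.233 = 20.271, 87×0.193 = 16.791, 87×0.209 = 18.183, 87×0.188 = 16.356.
A: (9 − 15.399)²/15.399 = 40.947201/15.399 = 2.6591
B: (29 − 20.271)²/20.271 = 76.195441/20.271 = 3.7588
C: (9 − 16.791)²/16.791 = 60.699681/16.791 = 3.6150
D: (19 − 18.183)²/18.183 = 0.667489/18.183 = 0.0367
E: (21 − 16.356)²/16.356 = 21.566736/16.356 = 1.3186
The largest term is for B: 3.759.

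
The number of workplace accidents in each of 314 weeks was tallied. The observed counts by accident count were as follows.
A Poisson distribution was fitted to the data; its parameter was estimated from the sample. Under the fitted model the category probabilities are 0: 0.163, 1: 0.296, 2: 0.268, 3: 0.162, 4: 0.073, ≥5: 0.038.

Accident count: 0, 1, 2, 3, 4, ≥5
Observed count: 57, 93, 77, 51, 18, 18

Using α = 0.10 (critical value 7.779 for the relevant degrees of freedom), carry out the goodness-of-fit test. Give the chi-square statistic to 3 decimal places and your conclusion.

5.412; do not reject

Expected counts E_i = n·p_i: 314×0.163 = 51.182, 314×0.296 = 92.944, 314×0.268 = 84.152, 314×0.162 = 50.868, 314×0.073 = 22.922, 314×0.038 = 11.932.
χ² = (57−51.182)²/51.182 + (93−92.944)²/92.944 + (77−84.152)²/84.152 + (51−50.868)²/50.868 + (18−22.922)²/22.922 + (18−11.932)²/11.932
   = 0.6613 + 0.0000 + 0.6078 + 0.0003 + 1.0569 + 3.0859
Sum = 5.412
df = 4. Since 5.412 < 7.779, we do not reject H₀.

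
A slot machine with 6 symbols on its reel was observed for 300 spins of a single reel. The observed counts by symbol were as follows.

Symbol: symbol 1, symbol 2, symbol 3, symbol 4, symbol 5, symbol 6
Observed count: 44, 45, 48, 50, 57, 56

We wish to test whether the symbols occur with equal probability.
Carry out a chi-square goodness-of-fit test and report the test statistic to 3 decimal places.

Under H₀ each category has probability 1/6, so each expected count is 300/6 = 50.
cat           O        E   (O−E)²/E
symbol 1     44       50     0.7200
symbol 2     45       50     0.5000
symbol 3     48       50     0.0800
symbol 4     50       50     0.0000
symbol 5     57       50     0.9800
symbol 6     56       50     0.7200
Sum = 3.000

3.000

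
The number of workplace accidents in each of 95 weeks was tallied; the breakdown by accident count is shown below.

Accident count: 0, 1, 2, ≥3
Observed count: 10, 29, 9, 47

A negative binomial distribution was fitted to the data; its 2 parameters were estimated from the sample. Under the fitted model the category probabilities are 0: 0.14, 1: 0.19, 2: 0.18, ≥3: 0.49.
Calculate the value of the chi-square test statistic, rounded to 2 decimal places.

11.30

Expected counts E_i = n·p_i: 95×0.14 = 13.3, 95×0.19 = 18.05, 95×0.18 = 17.1, 95×0.49 = 46.55.
cat         O        E   (O−E)²/E
0          10     13.3      0.819
1          29    18.05      6.643
2           9     17.1      3.837
≥3         47    46.55      0.004
Sum = 11.30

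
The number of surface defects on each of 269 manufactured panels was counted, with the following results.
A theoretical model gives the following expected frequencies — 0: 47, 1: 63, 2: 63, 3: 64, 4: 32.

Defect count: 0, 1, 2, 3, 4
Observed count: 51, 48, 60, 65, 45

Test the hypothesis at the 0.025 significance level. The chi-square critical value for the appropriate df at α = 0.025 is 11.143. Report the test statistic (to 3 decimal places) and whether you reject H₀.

9.352; do not reject

0: (51 − 47)²/47 = 16/47 = 0.3404
1: (48 − 63)²/63 = 225/63 = 3.5714
2: (60 − 63)²/63 = 9/63 = 0.1429
3: (65 − 64)²/64 = 1/64 = 0.0156
4: (45 − 32)²/32 = 169/32 = 5.2813
Sum = 9.352
df = 4. Since 9.352 < 11.143, we do not reject H₀.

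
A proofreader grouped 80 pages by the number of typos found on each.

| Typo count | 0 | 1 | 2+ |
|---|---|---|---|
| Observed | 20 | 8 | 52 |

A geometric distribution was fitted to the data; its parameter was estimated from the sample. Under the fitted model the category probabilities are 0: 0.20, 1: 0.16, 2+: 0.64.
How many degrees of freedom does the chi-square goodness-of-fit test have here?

1

There are k = 3 categories and 1 parameter estimated from the data, so df = 3 − 1 − 1 = 1.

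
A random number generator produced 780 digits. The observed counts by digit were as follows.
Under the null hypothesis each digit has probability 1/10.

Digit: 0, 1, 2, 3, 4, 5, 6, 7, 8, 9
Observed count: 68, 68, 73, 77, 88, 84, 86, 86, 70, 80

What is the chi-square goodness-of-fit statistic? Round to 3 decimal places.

Under H₀ each category has probability 1/10, so each expected count is 780/10 = 78.
0: (68 − 78)²/78 = 100/78 = 1.2821
1: (68 − 78)²/78 = 100/78 = 1.2821
2: (73 − 78)²/78 = 25/78 = 0.3205
3: (77 − 78)²/78 = 1/78 = 0.0128
4: (88 − 78)²/78 = 100/78 = 1.2821
5: (84 − 78)²/78 = 36/78 = 0.4615
6: (86 − 78)²/78 = 64/78 = 0.8205
7: (86 − 78)²/78 = 64/78 = 0.8205
8: (70 − 78)²/78 = 64/78 = 0.8205
9: (80 − 78)²/78 = 4/78 = 0.0513
Sum = 7.154

7.154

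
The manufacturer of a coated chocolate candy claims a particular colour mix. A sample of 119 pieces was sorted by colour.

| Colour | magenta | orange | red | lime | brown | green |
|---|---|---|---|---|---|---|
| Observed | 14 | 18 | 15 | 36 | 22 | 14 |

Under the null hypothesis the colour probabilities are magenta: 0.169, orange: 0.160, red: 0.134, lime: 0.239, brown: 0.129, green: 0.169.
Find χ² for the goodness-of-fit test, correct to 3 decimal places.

Expected counts E_i = n·p_i: 119×0.169 = 20.111, 119×0.160 = 19.04, 119×0.134 = 15.946, 119×0.239 = 28.441, 119×0.129 = 15.351, 119×0.169 = 20.111.
χ² = (14−20.111)²/20.111 + (18−19.04)²/19.04 + (15−15.946)²/15.946 + (36−28.441)²/28.441 + (22−15.351)²/15.351 + (14−20.111)²/20.111
   = 1.8569 + 0.0568 + 0.0561 + 2.0090 + 2.8799 + 1.8569
Sum = 8.716

8.716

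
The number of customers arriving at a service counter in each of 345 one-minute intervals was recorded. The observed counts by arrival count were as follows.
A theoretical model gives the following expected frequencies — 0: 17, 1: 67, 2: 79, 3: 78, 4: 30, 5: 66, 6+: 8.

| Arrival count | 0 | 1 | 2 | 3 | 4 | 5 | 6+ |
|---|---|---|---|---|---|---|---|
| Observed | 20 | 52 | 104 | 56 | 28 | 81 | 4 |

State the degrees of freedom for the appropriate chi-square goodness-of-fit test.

6

There are k = 7 categories and no parameters were estimated from the data, so df = 7 − 1 = 6.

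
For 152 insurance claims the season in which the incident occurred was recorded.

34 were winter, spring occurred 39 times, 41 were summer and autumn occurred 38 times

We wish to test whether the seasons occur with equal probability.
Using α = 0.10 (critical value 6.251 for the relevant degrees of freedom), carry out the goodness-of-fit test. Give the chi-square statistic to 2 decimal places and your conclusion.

Expected count for each of the 4 categories: 152/4 = 38.
χ² = (34−38)²/38 + (39−38)²/38 + (41−38)²/38 + (38−38)²/38
   = 0.421 + 0.026 + 0.237 + 0.000
Sum = 0.68
df = 3. Since 0.68 < 6.251, we do not reject H₀.

0.68; do not reject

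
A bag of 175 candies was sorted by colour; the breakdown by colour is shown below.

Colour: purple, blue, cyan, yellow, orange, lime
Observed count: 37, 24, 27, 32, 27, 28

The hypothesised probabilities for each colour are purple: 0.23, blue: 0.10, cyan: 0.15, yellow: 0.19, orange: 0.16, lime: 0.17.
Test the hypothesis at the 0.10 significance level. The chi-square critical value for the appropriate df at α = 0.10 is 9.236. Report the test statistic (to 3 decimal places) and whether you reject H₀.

2.884; do not reject

Expected counts E_i = n·p_i: 175×0.23 = 40.25, 175×0.10 = 17.5, 175×0.15 = 26.25, 175×0.19 = 33.25, 175×0.16 = 28, 175×0.17 = 29.75.
cat         O        E   (O−E)²/E
purple     37    40.25     0.2624
blue       24     17.5     2.4143
cyan       27    26.25     0.0214
yellow     32    33.25     0.0470
orange     27       28     0.0357
lime       28    29.75     0.1029
Sum = 2.884
df = 5. Since 2.884 < 9.236, we do not reject H₀.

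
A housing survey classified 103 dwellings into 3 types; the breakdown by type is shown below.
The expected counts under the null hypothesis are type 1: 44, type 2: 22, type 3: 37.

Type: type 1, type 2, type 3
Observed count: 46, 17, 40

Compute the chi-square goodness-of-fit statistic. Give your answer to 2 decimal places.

1.47

χ² = (46−44)²/44 + (17−22)²/22 + (40−37)²/37
   = 0.091 + 1.136 + 0.243
Sum = 1.47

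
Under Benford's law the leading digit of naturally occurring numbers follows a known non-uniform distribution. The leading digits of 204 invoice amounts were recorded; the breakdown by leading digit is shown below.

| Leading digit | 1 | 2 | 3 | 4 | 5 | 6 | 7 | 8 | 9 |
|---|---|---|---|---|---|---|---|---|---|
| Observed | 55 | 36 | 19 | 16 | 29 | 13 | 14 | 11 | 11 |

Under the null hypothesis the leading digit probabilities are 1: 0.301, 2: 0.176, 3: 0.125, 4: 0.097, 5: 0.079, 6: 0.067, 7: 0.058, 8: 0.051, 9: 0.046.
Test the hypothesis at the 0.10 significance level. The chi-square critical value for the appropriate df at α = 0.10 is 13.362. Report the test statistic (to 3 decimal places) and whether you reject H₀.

Expected counts E_i = n·p_i: 204×0.301 = 61.404, 204×0.176 = 35.904, 204×0.125 = 25.5, 204×0.097 = 19.788, 204×0.079 = 16.116, 204×0.067 = 13.668, 204×0.058 = 11.832, 204×0.051 = 10.404, 204×0.046 = 9.384.
cat         O        E   (O−E)²/E
1          55   61.404     0.6679
2          36   35.904     0.0003
3          19     25.5     1.6569
4          16   19.788     0.7251
5          29   16.116    10.3002
6          13   13.668     0.0326
7          14   11.832     0.3972
8          11   10.404     0.0341
9          11    9.384     0.2783
Sum = 14.093
df = 8. Since 14.093 > 13.362, we reject H₀.

14.093; reject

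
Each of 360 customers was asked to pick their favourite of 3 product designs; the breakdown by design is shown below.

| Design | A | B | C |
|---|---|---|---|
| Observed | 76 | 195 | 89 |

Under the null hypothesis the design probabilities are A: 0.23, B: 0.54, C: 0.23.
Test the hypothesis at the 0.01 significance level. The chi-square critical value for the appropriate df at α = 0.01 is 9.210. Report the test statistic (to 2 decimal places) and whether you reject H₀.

1.02; do not reject

Expected counts E_i = n·p_i: 360×0.23 = 82.8, 360×0.54 = 194.4, 360×0.23 = 82.8.
χ² = (76−82.8)²/82.8 + (195−194.4)²/194.4 + (89−82.8)²/82.8
   = 0.558 + 0.002 + 0.464
Sum = 1.02
df = 2. Since 1.02 < 9.210, we do not reject H₀.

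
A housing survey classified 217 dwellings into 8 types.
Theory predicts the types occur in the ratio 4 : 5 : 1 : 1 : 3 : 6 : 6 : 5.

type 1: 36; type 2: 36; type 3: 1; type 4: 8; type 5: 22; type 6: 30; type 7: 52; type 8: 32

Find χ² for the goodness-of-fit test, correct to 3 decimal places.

Ratio total = 31. Expected counts: 217×4/31 = 28, 217×5/31 = 35, 217×1/31 = 7, 217×1/31 = 7, 217×3/31 = 21, 217×6/31 = 42, 217×6/31 = 42, 217×5/31 = 35.
χ² = (36−28)²/28 + (36−35)²/35 + (1−7)²/7 + (8−7)²/7 + (22−21)²/21 + (30−42)²/42 + (52−42)²/42 + (32−35)²/35
   = 2.2857 + 0.0286 + 5.1429 + 0.1429 + 0.0476 + 3.4286 + 2.3810 + 0.2571
Sum = 13.714

13.714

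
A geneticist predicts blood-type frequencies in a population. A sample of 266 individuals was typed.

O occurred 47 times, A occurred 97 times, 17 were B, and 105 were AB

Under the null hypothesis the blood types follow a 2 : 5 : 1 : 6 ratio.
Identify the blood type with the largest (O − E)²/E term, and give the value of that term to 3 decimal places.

Ratio total = 14. Expected counts: 266×2/14 = 38, 266×5/14 = 95, 266×1/14 = 19, 266×6/14 = 114.
cat         O        E   (O−E)²/E
O          47       38     2.1316
A          97       95     0.0421
B          17       19     0.2105
AB        105      114     0.7105
The largest term is for O: 2.132.

O, 2.132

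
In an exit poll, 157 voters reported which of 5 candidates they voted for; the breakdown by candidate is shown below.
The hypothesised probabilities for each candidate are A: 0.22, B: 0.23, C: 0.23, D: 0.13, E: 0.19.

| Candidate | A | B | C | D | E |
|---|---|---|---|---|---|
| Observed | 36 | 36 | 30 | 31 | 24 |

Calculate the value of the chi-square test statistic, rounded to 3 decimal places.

Expected counts E_i = n·p_i: 157×0.22 = 34.54, 157×0.23 = 36.11, 157×0.23 = 36.11, 157×0.13 = 20.41, 157×0.19 = 29.83.
A: (36 − 34.54)²/34.54 = 2.1316/34.54 = 0.0617
B: (36 − 36.11)²/36.11 = 0.0121/36.11 = 0.0003
C: (30 − 36.11)²/36.11 = 37.3321/36.11 = 1.0338
D: (31 − 20.41)²/20.41 = 112.1481/20.41 = 5.4948
E: (24 − 29.83)²/29.83 = 33.9889/29.83 = 1.1394
Sum = 7.730

7.730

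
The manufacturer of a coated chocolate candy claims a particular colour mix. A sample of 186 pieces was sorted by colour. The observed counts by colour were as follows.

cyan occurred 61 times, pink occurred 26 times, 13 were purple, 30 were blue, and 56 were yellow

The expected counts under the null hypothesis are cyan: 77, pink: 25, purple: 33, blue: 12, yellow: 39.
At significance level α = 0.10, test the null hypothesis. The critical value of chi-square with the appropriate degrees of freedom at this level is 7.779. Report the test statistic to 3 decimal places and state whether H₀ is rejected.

cyan: (61 − 77)²/77 = 256/77 = 3.3247
pink: (26 − 25)²/25 = 1/25 = 0.0400
purple: (13 − 33)²/33 = 400/33 = 12.1212
blue: (30 − 12)²/12 = 324/12 = 27.0000
yellow: (56 − 39)²/39 = 289/39 = 7.4103
Sum = 49.896
df = 4. Since 49.896 > 7.779, we reject H₀.

49.896; reject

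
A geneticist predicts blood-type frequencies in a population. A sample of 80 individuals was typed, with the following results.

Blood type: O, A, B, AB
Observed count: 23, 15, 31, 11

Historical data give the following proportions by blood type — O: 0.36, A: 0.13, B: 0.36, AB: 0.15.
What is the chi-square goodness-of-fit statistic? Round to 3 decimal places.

3.454

Expected counts E_i = n·p_i: 80×0.36 = 28.8, 80×0.13 = 10.4, 80×0.36 = 28.8, 80×0.15 = 12.
χ² = (23−28.8)²/28.8 + (15−10.4)²/10.4 + (31−28.8)²/28.8 + (11−12)²/12
   = 1.1681 + 2.0346 + 0.1681 + 0.0833
Sum = 3.454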